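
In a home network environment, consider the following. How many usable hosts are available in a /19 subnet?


Given: subnet mask /19
Host bits = 32 - 19 = 13
Total addresses = 2^13 = 8192
Usable hosts = 8192 - 2 (network + broadcast) = 8190

8190


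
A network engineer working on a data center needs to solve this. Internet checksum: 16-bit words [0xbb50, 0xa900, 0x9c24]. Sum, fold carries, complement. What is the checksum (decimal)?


Given words: [0xbb50, 0xa900, 0x9c24]
Step 1: Sum all words
Raw sum = 47952 + 43264 + 39972 = 131188
Step 2: Fold carry: (116 + 2) = 118
One's complement = ~118 & 0xFFFF = 65417

65417


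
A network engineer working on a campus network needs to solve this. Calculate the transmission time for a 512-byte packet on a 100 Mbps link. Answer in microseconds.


Given: packet = 512 bytes, bandwidth = 100 Mbps
Packet in bits = 512 * 8 = 4096 bits
Bandwidth = 100 * 10^6 = 100000000 bps
Time = 4096 / 100000000 seconds
Time in us = 4096 * 10^6 / 100000000 = 40.96

40.96


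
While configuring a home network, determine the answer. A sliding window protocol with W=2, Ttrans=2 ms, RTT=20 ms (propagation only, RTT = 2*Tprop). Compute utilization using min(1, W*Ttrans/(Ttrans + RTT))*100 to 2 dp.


Given: W = 2, Ttrans = 2 ms, RTT = 20 ms (= 2 * Tprop, Tprop = 10 ms)
Cycle time = Ttrans + RTT = 2 + 20 = 22 ms (first packet sent until its ACK returns)
W * Ttrans = 2 * 2 = 4 ms of sending per cycle
W * Ttrans / (Ttrans + RTT) = 4 / 22 = 0.181818
U = min(1, 0.181818) = 0.181818
U% = 18.18%

18.18


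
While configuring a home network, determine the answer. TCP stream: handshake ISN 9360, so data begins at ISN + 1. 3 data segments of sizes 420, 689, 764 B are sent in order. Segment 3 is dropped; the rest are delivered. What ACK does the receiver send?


SYN uses sequence number 9360; first data byte = ISN + 1 = 9361.
Segment 1: SEQ = 9361, len = 420 B, covers [9361, 9780]
Segment 2: SEQ = 9781, len = 689 B, covers [9781, 10469]
Segment 3: SEQ = 10470, len = 764 B, covers [10470, 11233] [LOST]
In-order data received: bytes [9361, 10469] (segments 1..2).
Segment 3 missing -> gap begins at byte 10470.
Cumulative ACK = next expected in-order byte = 9361 + 420 + 689 = 10470

10470


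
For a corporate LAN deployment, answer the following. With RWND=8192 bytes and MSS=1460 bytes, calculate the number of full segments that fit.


Given: RWND = 8192 bytes, MSS = 1460 bytes
Full segments = floor(RWND / MSS)
Full segments = floor(8192 / 1460)
Full segments = floor(5.611) = 5

5


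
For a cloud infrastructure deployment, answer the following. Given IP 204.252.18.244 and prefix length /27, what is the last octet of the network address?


Given: IP = 204.252.18.244, prefix = /27
Subnet mask = 255.255.255.224
Last octet of IP: 244
Last octet of mask: 224
Network last octet = 244 AND 224 = 224

224


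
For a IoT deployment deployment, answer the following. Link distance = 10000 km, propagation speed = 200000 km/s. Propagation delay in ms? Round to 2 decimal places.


Given: distance = 10000 km, speed = 200000 km/s
Delay = distance / speed = 10000 / 200000 seconds
Delay in ms = 10000 * 1000 / 200000
Delay = 50.0000 ms
Rounded to 2 dp = 50.00 ms

50.00


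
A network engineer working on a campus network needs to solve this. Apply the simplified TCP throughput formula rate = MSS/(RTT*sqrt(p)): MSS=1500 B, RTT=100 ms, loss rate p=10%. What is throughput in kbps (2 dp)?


Given: MSS = 1500 bytes, RTT = 100 ms, loss = 10%
RTT in seconds = 100 / 1000 = 0.1
Loss rate = 10% = 0.1
sqrt(loss) = sqrt(0.1) = 0.316227766017
Throughput (bytes/s) = 1500 / (0.1 * 0.316227766017) = 47434.1649
Throughput (kbps) = 47434.1649 * 8 / 1000 = 379.473319 -> 379.47 kbps (2 dp)

379.47


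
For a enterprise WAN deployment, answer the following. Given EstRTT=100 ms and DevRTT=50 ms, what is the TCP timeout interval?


Given: EstRTT = 100 ms, DevRTT = 50 ms
Timeout = EstRTT + 4 * DevRTT
4 * DevRTT = 4 * 50 = 200
Timeout = 100 + 200 = 300 ms

300


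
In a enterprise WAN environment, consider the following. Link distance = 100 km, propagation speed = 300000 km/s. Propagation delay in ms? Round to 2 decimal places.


Given: distance = 100 km, speed = 300000 km/s
Delay = distance / speed = 100 / 300000 seconds
Delay in ms = 100 * 1000 / 300000
Delay = 0.3333 ms
Rounded to 2 dp = 0.33 ms

0.33


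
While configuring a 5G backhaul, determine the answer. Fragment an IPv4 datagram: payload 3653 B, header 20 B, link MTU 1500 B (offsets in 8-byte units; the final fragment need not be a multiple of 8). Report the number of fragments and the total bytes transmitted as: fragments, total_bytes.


Max data per non-final fragment = floor((MTU - header)/8)*8 = floor((1500 - 20)/8)*8 = floor(1480/8)*8 = 1480 B
Final fragment needs no 8-byte alignment: it can carry up to MTU - header = 1480 B
Non-final fragments needed = ceil((payload - 1480) / 1480) = ceil(2173/1480) = ceil(1.4682) = 2
Number of fragments = 2 + 1 = 3
Fragment sizes (data): 2 * 1480 B + 693 B (last, 693 <= 1480 OK)
Total bytes sent = payload + n_frags * header = 3653 + 3*20 = 3653 + 60 = 3713 B

3, 3713


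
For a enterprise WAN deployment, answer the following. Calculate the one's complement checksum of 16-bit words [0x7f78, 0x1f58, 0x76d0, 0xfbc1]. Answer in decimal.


Given words: [0x7f78, 0x1f58, 0x76d0, 0xfbc1]
Step 1: Sum all words
Raw sum = 32632 + 8024 + 30416 + 64449 = 135521
Step 2: Fold carry: (4449 + 2) = 4451
One's complement = ~4451 & 0xFFFF = 61084

61084


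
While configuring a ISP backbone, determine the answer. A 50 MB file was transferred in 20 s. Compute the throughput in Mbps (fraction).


Given: file = 50 MB, time = 20 s
File in Mb = 50 * 8 = 400 Mb
Throughput = 400 / 20 Mbps
Throughput = 20 Mbps

20


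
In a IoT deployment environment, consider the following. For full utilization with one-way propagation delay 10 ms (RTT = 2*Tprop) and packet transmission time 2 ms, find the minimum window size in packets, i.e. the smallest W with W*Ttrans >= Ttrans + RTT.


Given: Ttrans = 2 ms, RTT = 20 ms (= 2 * Tprop, Tprop = 10 ms)
Time until first ACK returns = Ttrans + RTT = 2 + 20 = 22 ms
Need W * Ttrans >= Ttrans + RTT  ->  W >= (Ttrans + RTT) / Ttrans
(Ttrans + RTT) / Ttrans = 22 / 2 = 11
W_min = ceil(11) = 11

11


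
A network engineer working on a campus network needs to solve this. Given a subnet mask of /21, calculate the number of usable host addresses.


Given: subnet mask /21
Host bits = 32 - 21 = 11
Total addresses = 2^11 = 2048
Usable hosts = 2048 - 2 (network + broadcast) = 2046

2046


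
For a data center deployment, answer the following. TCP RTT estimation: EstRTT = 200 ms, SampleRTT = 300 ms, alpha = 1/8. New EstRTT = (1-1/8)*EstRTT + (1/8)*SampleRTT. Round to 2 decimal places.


Given: EstRTT = 200 ms, SampleRTT = 300 ms, alpha = 1/8
New EstRTT = (1 - alpha) * EstRTT + alpha * SampleRTT
(7/8) * 200 = 175
(1/8) * 300 = 37.5
New EstRTT = 175 + 37.5 = 212.5 ms -> 212.50 ms (2 dp)

212.50


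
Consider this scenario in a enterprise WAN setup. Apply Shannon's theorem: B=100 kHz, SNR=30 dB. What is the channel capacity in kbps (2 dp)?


Given: B = 100 kHz, SNR = 30 dB
SNR linear = 10^(30/10) = 1000
1 + SNR = 1001
log2(1001) = 9.9672262588
C = 100 * 1000 * 9.9672262588 = 996722.6259 bps
C = 996.722626 kbps -> 996.72 kbps (2 dp)

996.72


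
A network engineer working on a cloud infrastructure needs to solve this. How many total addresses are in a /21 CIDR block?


Given: CIDR prefix /21
Host bits = 32 - 21 = 11
Total addresses = 2^11 = 2048

2048


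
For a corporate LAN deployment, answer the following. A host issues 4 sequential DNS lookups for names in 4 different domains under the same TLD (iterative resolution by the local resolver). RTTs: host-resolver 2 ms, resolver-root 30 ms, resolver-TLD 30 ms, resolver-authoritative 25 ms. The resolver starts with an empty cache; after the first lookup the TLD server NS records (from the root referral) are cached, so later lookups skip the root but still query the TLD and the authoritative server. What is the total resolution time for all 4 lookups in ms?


Lookup 1 (cold cache): local + root + TLD + auth = 2 + 30 + 30 + 25 = 87 ms
Lookups 2..4 (TLD NS cached -> skip root; new domain -> still ask TLD and auth): local + TLD + auth = 2 + 30 + 25 = 57 ms each
Remaining 3 lookups: 3 * 57 = 171 ms
Total = 87 + 171 = 258 ms

258


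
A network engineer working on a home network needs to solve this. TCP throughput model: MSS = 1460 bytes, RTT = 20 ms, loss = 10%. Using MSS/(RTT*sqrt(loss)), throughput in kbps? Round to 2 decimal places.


Given: MSS = 1460 bytes, RTT = 20 ms, loss = 10%
RTT in seconds = 20 / 1000 = 0.02
Loss rate = 10% = 0.1
sqrt(loss) = sqrt(0.1) = 0.316227766017
Throughput (bytes/s) = 1460 / (0.02 * 0.316227766017) = 230846.2692
Throughput (kbps) = 230846.2692 * 8 / 1000 = 1846.770154 -> 1846.77 kbps (2 dp)

1846.77


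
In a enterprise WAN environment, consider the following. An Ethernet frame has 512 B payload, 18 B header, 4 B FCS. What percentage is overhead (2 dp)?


Given: payload = 512 B, header = 18 B, trailer = 4 B
Overhead bytes = header + trailer = 18 + 4 = 22
Total frame = payload + overhead = 512 + 22 = 534
Overhead % = 22 / 534 * 100 = 4.1199% -> 4.12% (2 dp)

4.12


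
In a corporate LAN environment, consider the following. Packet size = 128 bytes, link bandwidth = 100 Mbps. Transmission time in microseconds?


Given: packet = 128 bytes, bandwidth = 100 Mbps
Packet in bits = 128 * 8 = 1024 bits
Bandwidth = 100 * 10^6 = 100000000 bps
Time = 1024 / 100000000 seconds
Time in us = 1024 * 10^6 / 100000000 = 10.24

10.24


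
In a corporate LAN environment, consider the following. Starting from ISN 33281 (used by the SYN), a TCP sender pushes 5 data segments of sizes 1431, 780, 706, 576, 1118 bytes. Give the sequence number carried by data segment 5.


The SYN occupies sequence number ISN = 33281, so the first data byte is ISN + 1 = 33282.
SEQ of data segment i = (ISN + 1) + sum of payload sizes of segments 1..i-1.
Segment 1: SEQ = 33282, payload = 1431 bytes
Segment 2: SEQ = 34713, payload = 780 bytes
Segment 3: SEQ = 35493, payload = 706 bytes
Segment 4: SEQ = 36199, payload = 576 bytes
Segment 5: SEQ = 36775, payload = 1118 bytes
SEQ of segment 5 = 33282 + 1431 + 780 + 706 + 576 = 36775

36775


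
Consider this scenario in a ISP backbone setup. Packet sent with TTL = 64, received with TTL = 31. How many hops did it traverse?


Given: initial TTL = 64, received TTL = 31
Hops = initial TTL - received TTL
Hops = 64 - 31 = 33

33


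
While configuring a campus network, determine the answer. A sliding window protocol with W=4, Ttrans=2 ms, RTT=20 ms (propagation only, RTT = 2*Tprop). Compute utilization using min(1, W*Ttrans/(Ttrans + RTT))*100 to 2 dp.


Given: W = 4, Ttrans = 2 ms, RTT = 20 ms (= 2 * Tprop, Tprop = 10 ms)
Cycle time = Ttrans + RTT = 2 + 20 = 22 ms (first packet sent until its ACK returns)
W * Ttrans = 4 * 2 = 8 ms of sending per cycle
W * Ttrans / (Ttrans + RTT) = 8 / 22 = 0.363636
U = min(1, 0.363636) = 0.363636
U% = 36.36%

36.36


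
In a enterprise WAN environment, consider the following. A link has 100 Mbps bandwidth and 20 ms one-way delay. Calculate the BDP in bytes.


Given: bandwidth = 100 Mbps, delay = 20 ms
BDP in bits = 100 * 10^6 * 20 / 1000
BDP in bits = 2000000
BDP in bytes = 2000000 / 8 = 250000

250000


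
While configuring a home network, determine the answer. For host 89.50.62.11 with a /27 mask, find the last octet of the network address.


Given: IP = 89.50.62.11, prefix = /27
Subnet mask = 255.255.255.224
Last octet of IP: 11
Last octet of mask: 224
Network last octet = 11 AND 224 = 0

0


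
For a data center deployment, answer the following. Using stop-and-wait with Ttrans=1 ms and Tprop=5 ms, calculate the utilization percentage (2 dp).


Given: Ttrans = 1 ms, Tprop = 5 ms
RTT = 2 * Tprop = 2 * 5 = 10 ms
U = Ttrans / (Ttrans + RTT)
U = 1 / (1 + 10)
U = 1 / 11 = 0.090909
U% = 9.09%

9.09


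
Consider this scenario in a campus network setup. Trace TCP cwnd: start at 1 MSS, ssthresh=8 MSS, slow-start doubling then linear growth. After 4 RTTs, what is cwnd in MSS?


RTT 0: cwnd = 1 MSS (initial)
RTT 1: cwnd = 2 MSS (slow start, doubled)
RTT 2: cwnd = 4 MSS (slow start, doubled)
RTT 3: cwnd = 8 MSS (slow start, doubled)
RTT 4: cwnd = 9 MSS (congestion avoidance, +1)

9


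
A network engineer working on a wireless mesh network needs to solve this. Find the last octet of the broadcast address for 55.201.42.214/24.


Given: IP = 55.201.42.214, prefix = /24
Host bits = 32 - 24 = 8
Network last octet = 214 AND mask = 0
Host part size = 2^8 - 1 = 255
Broadcast last octet = 0 OR 255 = 255

255


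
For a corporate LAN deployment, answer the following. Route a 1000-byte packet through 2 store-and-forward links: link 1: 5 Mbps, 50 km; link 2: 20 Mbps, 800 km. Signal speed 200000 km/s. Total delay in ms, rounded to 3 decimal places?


Packet = 1000 bytes = 8000 bits. Store-and-forward: sum (t_trans + t_prop) per link.
Link 1: t_trans = 8000/(5*10^6) s = 1.6000 ms; t_prop = 50/200000 s = 0.2500 ms; subtotal = 1.8500 ms
Link 2: t_trans = 8000/(20*10^6) s = 0.4000 ms; t_prop = 800/200000 s = 4.0000 ms; subtotal = 4.4000 ms
End-to-end = 1.8500 + 4.4000 = 6.2500 ms -> 6.250 ms (3 dp)

6.250


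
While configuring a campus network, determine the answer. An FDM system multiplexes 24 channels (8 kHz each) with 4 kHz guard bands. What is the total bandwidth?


Given: 24 channels, 8 kHz each, guard = 4 kHz
Channel bandwidth = 24 * 8 = 192 kHz
Guard bands = 23 gaps * 4 kHz = 92 kHz
Total = 192 + 92 = 284 kHz

284


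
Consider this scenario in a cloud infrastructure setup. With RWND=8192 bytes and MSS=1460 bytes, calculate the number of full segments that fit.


Given: RWND = 8192 bytes, MSS = 1460 bytes
Full segments = floor(RWND / MSS)
Full segments = floor(8192 / 1460)
Full segments = floor(5.611) = 5

5


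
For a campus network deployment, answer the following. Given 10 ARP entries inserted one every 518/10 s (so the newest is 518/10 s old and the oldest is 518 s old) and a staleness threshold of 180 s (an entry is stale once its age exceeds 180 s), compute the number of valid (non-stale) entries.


Ages are k * 518/10 s for k = 1..10 (spacing = 51.8000 s).
Entry k is valid iff k * 518/10 <= 180 iff k <= 10 * 180 / 518 = 3.4749
n_valid = floor(3.4749) = 3
(n_stale = 10 - 3 = 7)

3


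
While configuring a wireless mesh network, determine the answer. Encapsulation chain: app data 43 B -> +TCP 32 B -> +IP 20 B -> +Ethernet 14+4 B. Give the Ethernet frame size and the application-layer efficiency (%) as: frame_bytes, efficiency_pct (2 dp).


TCP segment = 43 + 32 = 75 B
IP packet = 75 + 20 = 95 B
Ethernet frame = 95 + 14 + 4 = 113 B
Efficiency = app / frame = 43 / 113 = 0.380531 = 38.0531% -> 38.05% (2 dp)

113, 38.05


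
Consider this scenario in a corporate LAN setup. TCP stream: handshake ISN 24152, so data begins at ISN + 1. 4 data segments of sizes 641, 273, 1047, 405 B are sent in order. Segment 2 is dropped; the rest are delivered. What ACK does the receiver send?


SYN uses sequence number 24152; first data byte = ISN + 1 = 24153.
Segment 1: SEQ = 24153, len = 641 B, covers [24153, 24793]
Segment 2: SEQ = 24794, len = 273 B, covers [24794, 25066] [LOST]
Segment 3: SEQ = 25067, len = 1047 B, covers [25067, 26113]
Segment 4: SEQ = 26114, len = 405 B, covers [26114, 26518]
In-order data received: bytes [24153, 24793] (segments 1..1).
Segment 2 missing -> gap begins at byte 24794; later segments buffered out of order.
Cumulative ACK = next expected in-order byte = 24153 + 641 = 24794

24794


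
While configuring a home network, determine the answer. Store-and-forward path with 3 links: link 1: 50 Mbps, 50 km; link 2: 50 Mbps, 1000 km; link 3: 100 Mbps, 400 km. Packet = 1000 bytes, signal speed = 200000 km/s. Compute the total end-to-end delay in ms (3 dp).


Packet = 1000 bytes = 8000 bits. Store-and-forward: sum (t_trans + t_prop) per link.
Link 1: t_trans = 8000/(50*10^6) s = 0.1600 ms; t_prop = 50/200000 s = 0.2500 ms; subtotal = 0.4100 ms
Link 2: t_trans = 8000/(50*10^6) s = 0.1600 ms; t_prop = 1000/200000 s = 5.0000 ms; subtotal = 5.1600 ms
Link 3: t_trans = 8000/(100*10^6) s = 0.0800 ms; t_prop = 400/200000 s = 2.0000 ms; subtotal = 2.0800 ms
End-to-end = 0.4100 + 5.1600 + 2.0800 = 7.6500 ms -> 7.650 ms (3 dp)

7.650


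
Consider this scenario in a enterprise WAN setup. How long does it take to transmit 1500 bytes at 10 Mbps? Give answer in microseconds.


Given: packet = 1500 bytes, bandwidth = 10 Mbps
Packet in bits = 1500 * 8 = 12000 bits
Bandwidth = 10 * 10^6 = 10000000 bps
Time = 12000 / 10000000 seconds
Time in us = 12000 * 10^6 / 10000000 = 1200

1200


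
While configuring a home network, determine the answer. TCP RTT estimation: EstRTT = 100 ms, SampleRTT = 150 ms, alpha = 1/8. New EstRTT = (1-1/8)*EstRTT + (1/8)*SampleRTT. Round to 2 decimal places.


Given: EstRTT = 100 ms, SampleRTT = 150 ms, alpha = 1/8
New EstRTT = (1 - alpha) * EstRTT + alpha * SampleRTT
(7/8) * 100 = 87.5
(1/8) * 150 = 18.75
New EstRTT = 87.5 + 18.75 = 106.25 ms -> 106.25 ms (2 dp)

106.25


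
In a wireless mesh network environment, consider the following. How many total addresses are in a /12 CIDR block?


Given: CIDR prefix /12
Host bits = 32 - 12 = 20
Total addresses = 2^20 = 1048576

1048576


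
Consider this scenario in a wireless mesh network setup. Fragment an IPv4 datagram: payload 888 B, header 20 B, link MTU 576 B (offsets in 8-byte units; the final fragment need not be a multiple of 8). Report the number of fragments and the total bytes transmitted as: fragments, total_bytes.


Max data per non-final fragment = floor((MTU - header)/8)*8 = floor((576 - 20)/8)*8 = floor(556/8)*8 = 552 B
Final fragment needs no 8-byte alignment: it can carry up to MTU - header = 556 B
Non-final fragments needed = ceil((payload - 556) / 552) = ceil(332/552) = ceil(0.6014) = 1
Number of fragments = 1 + 1 = 2
Fragment sizes (data): 1 * 552 B + 336 B (last, 336 <= 556 OK)
Total bytes sent = payload + n_frags * header = 888 + 2*20 = 888 + 40 = 928 B

2, 928


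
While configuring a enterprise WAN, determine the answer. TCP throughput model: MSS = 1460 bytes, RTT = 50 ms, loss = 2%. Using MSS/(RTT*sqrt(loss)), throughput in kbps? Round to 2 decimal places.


Given: MSS = 1460 bytes, RTT = 50 ms, loss = 2%
RTT in seconds = 50 / 1000 = 0.05
Loss rate = 2% = 0.02
sqrt(loss) = sqrt(0.02) = 0.141421356237
Throughput (bytes/s) = 1460 / (0.05 * 0.141421356237) = 206475.1801
Throughput (kbps) = 206475.1801 * 8 / 1000 = 1651.801441 -> 1651.80 kbps (2 dp)

1651.80


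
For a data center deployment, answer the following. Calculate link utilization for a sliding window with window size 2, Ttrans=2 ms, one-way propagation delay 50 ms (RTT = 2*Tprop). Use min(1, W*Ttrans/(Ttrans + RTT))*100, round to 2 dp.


Given: W = 2, Ttrans = 2 ms, RTT = 100 ms (= 2 * Tprop, Tprop = 50 ms)
Cycle time = Ttrans + RTT = 2 + 100 = 102 ms (first packet sent until its ACK returns)
W * Ttrans = 2 * 2 = 4 ms of sending per cycle
W * Ttrans / (Ttrans + RTT) = 4 / 102 = 0.039216
U = min(1, 0.039216) = 0.039216
U% = 3.92%

3.92


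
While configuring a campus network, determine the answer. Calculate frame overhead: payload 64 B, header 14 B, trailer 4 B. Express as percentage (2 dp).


Given: payload = 64 B, header = 14 B, trailer = 4 B
Overhead bytes = header + trailer = 14 + 4 = 18
Total frame = payload + overhead = 64 + 18 = 82
Overhead % = 18 / 82 * 100 = 21.9512% -> 21.95% (2 dp)

21.95


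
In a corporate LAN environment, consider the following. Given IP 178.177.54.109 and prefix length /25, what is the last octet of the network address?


Given: IP = 178.177.54.109, prefix = /25
Subnet mask = 255.255.255.128
Last octet of IP: 109
Last octet of mask: 128
Network last octet = 109 AND 128 = 0

0


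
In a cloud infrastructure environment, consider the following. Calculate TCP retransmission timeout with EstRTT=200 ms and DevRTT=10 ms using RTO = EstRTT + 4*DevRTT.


Given: EstRTT = 200 ms, DevRTT = 10 ms
Timeout = EstRTT + 4 * DevRTT
4 * DevRTT = 4 * 10 = 40
Timeout = 200 + 40 = 240 ms

240


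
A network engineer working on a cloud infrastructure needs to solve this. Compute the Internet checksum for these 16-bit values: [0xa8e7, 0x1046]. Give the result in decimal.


Given words: [0xa8e7, 0x1046]
Step 1: Sum all words
Raw sum = 43239 + 4166 = 47405
One's complement = ~47405 & 0xFFFF = 18130

18130


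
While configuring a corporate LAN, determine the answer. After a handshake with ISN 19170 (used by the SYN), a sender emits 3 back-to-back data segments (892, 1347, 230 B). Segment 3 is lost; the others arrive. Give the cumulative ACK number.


SYN uses sequence number 19170; first data byte = ISN + 1 = 19171.
Segment 1: SEQ = 19171, len = 892 B, covers [19171, 20062]
Segment 2: SEQ = 20063, len = 1347 B, covers [20063, 21409]
Segment 3: SEQ = 21410, len = 230 B, covers [21410, 21639] [LOST]
In-order data received: bytes [19171, 21409] (segments 1..2).
Segment 3 missing -> gap begins at byte 21410.
Cumulative ACK = next expected in-order byte = 19171 + 892 + 1347 = 21410

21410


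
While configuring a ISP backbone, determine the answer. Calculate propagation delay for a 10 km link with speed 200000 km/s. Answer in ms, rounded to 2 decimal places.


Given: distance = 10 km, speed = 200000 km/s
Delay = distance / speed = 10 / 200000 seconds
Delay in ms = 10 * 1000 / 200000
Delay = 0.0500 ms
Rounded to 2 dp = 0.05 ms

0.05


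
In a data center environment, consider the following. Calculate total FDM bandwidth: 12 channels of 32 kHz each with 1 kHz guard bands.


Given: 12 channels, 32 kHz each, guard = 1 kHz
Channel bandwidth = 12 * 32 = 384 kHz
Guard bands = 11 gaps * 1 kHz = 11 kHz
Total = 384 + 11 = 395 kHz

395


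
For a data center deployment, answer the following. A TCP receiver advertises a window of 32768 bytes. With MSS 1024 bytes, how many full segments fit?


Given: RWND = 32768 bytes, MSS = 1024 bytes
Full segments = floor(RWND / MSS)
Full segments = floor(32768 / 1024)
Full segments = floor(32.0) = 32

32


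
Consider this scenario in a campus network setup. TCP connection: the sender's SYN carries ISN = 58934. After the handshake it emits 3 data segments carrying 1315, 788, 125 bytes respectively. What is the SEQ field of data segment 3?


The SYN occupies sequence number ISN = 58934, so the first data byte is ISN + 1 = 58935.
SEQ of data segment i = (ISN + 1) + sum of payload sizes of segments 1..i-1.
Segment 1: SEQ = 58935, payload = 1315 bytes
Segment 2: SEQ = 60250, payload = 788 bytes
Segment 3: SEQ = 61038, payload = 125 bytes
SEQ of segment 3 = 58935 + 1315 + 788 = 61038

61038


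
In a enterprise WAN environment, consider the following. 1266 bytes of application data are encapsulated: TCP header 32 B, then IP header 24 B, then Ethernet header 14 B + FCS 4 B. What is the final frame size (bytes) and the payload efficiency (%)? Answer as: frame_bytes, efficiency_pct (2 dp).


TCP segment = 1266 + 32 = 1298 B
IP packet = 1298 + 24 = 1322 B
Ethernet frame = 1322 + 14 + 4 = 1340 B
Efficiency = app / frame = 1266 / 1340 = 0.944776 = 94.4776% -> 94.48% (2 dp)

1340, 94.48


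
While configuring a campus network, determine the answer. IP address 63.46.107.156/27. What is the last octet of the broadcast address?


Given: IP = 63.46.107.156, prefix = /27
Host bits = 32 - 27 = 5
Network last octet = 156 AND mask = 128
Host part size = 2^5 - 1 = 31
Broadcast last octet = 128 OR 31 = 159

159


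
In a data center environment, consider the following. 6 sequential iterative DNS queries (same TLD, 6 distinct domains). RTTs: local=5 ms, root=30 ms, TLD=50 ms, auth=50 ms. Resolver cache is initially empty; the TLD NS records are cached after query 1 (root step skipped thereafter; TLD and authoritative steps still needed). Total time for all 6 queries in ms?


Lookup 1 (cold cache): local + root + TLD + auth = 5 + 30 + 50 + 50 = 135 ms
Lookups 2..6 (TLD NS cached -> skip root; new domain -> still ask TLD and auth): local + TLD + auth = 5 + 50 + 50 = 105 ms each
Remaining 5 lookups: 5 * 105 = 525 ms
Total = 135 + 525 = 660 ms

660


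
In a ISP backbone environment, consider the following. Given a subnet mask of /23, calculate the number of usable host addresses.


Given: subnet mask /23
Host bits = 32 - 23 = 9
Total addresses = 2^9 = 512
Usable hosts = 512 - 2 (network + broadcast) = 510

510


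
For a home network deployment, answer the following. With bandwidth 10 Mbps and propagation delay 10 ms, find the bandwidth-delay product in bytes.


Given: bandwidth = 10 Mbps, delay = 10 ms
BDP in bits = 10 * 10^6 * 10 / 1000
BDP in bits = 100000
BDP in bytes = 100000 / 8 = 12500

12500


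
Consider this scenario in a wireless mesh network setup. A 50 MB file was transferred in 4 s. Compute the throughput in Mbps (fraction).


Given: file = 50 MB, time = 4 s
File in Mb = 50 * 8 = 400 Mb
Throughput = 400 / 4 Mbps
Throughput = 100 Mbps

100


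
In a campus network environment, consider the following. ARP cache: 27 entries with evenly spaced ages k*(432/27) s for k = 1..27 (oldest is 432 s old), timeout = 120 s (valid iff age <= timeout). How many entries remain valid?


Ages are k * 432/27 s for k = 1..27 (spacing = 16.0000 s).
Entry k is valid iff k * 432/27 <= 120 iff k <= 27 * 120 / 432 = 7.5000
n_valid = floor(7.5000) = 7
(n_stale = 27 - 7 = 20)

7


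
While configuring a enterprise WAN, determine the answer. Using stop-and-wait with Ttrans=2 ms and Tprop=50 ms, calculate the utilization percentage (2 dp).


Given: Ttrans = 2 ms, Tprop = 50 ms
RTT = 2 * Tprop = 2 * 50 = 100 ms
U = Ttrans / (Ttrans + RTT)
U = 2 / (2 + 100)
U = 2 / 102 = 0.019608
U% = 1.96%

1.96


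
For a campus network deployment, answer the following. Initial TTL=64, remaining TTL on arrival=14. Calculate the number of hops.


Given: initial TTL = 64, received TTL = 14
Hops = initial TTL - received TTL
Hops = 64 - 14 = 50

50


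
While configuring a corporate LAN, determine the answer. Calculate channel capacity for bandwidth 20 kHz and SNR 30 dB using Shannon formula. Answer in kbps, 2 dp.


Given: B = 20 kHz, SNR = 30 dB
SNR linear = 10^(30/10) = 1000
1 + SNR = 1001
log2(1001) = 9.9672262588
C = 20 * 1000 * 9.9672262588 = 199344.5252 bps
C = 199.344525 kbps -> 199.34 kbps (2 dp)

199.34


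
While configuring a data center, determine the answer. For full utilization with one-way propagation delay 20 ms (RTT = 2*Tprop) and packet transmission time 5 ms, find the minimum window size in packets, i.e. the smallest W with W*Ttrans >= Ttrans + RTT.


Given: Ttrans = 5 ms, RTT = 40 ms (= 2 * Tprop, Tprop = 20 ms)
Time until first ACK returns = Ttrans + RTT = 5 + 40 = 45 ms
Need W * Ttrans >= Ttrans + RTT  ->  W >= (Ttrans + RTT) / Ttrans
(Ttrans + RTT) / Ttrans = 45 / 5 = 9
W_min = ceil(9) = 9

9


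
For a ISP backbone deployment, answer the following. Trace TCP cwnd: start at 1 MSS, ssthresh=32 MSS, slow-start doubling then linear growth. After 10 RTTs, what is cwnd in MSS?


RTT 0: cwnd = 1 MSS (initial)
RTT 1: cwnd = 2 MSS (slow start, doubled)
RTT 2: cwnd = 4 MSS (slow start, doubled)
RTT 3: cwnd = 8 MSS (slow start, doubled)
RTT 4: cwnd = 16 MSS (slow start, doubled)
RTT 5: cwnd = 32 MSS (slow start, doubled)
RTT 6: cwnd = 33 MSS (congestion avoidance, +1)
RTT 7: cwnd = 34 MSS (congestion avoidance, +1)
RTT 8: cwnd = 35 MSS (congestion avoidance, +1)
RTT 9: cwnd = 36 MSS (congestion avoidance, +1)
RTT 10: cwnd = 37 MSS (congestion avoidance, +1)

37


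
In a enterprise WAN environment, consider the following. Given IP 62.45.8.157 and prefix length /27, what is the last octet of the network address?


Given: IP = 62.45.8.157, prefix = /27
Subnet mask = 255.255.255.224
Last octet of IP: 157
Last octet of mask: 224
Network last octet = 157 AND 224 = 128

128


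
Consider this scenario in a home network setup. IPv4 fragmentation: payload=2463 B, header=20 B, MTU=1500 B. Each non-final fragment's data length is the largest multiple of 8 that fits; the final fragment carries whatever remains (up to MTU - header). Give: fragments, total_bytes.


Max data per non-final fragment = floor((MTU - header)/8)*8 = floor((1500 - 20)/8)*8 = floor(1480/8)*8 = 1480 B
Final fragment needs no 8-byte alignment: it can carry up to MTU - header = 1480 B
Non-final fragments needed = ceil((payload - 1480) / 1480) = ceil(983/1480) = ceil(0.6642) = 1
Number of fragments = 1 + 1 = 2
Fragment sizes (data): 1 * 1480 B + 983 B (last, 983 <= 1480 OK)
Total bytes sent = payload + n_frags * header = 2463 + 2*20 = 2463 + 40 = 2503 B

2, 2503


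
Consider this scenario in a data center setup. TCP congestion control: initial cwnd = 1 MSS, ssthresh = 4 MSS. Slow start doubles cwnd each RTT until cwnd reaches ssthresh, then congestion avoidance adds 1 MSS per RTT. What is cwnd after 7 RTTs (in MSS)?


RTT 0: cwnd = 1 MSS (initial)
RTT 1: cwnd = 2 MSS (slow start, doubled)
RTT 2: cwnd = 4 MSS (slow start, doubled)
RTT 3: cwnd = 5 MSS (congestion avoidance, +1)
RTT 4: cwnd = 6 MSS (congestion avoidance, +1)
RTT 5: cwnd = 7 MSS (congestion avoidance, +1)
RTT 6: cwnd = 8 MSS (congestion avoidance, +1)
RTT 7: cwnd = 9 MSS (congestion avoidance, +1)

9


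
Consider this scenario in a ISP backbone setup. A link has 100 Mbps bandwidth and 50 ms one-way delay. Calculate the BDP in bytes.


Given: bandwidth = 100 Mbps, delay = 50 ms
BDP in bits = 100 * 10^6 * 50 / 1000
BDP in bits = 5000000
BDP in bytes = 5000000 / 8 = 625000

625000


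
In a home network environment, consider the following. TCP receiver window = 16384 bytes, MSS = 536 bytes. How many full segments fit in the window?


Given: RWND = 16384 bytes, MSS = 536 bytes
Full segments = floor(RWND / MSS)
Full segments = floor(16384 / 536)
Full segments = floor(30.5672) = 30

30


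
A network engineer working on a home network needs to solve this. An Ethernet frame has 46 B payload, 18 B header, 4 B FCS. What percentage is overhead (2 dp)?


Given: payload = 46 B, header = 18 B, trailer = 4 B
Overhead bytes = header + trailer = 18 + 4 = 22
Total frame = payload + overhead = 46 + 22 = 68
Overhead % = 22 / 68 * 100 = 32.3529% -> 32.35% (2 dp)

32.35


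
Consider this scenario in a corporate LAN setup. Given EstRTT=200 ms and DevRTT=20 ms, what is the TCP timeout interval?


Given: EstRTT = 200 ms, DevRTT = 20 ms
Timeout = EstRTT + 4 * DevRTT
4 * DevRTT = 4 * 20 = 80
Timeout = 200 + 80 = 280 ms

280


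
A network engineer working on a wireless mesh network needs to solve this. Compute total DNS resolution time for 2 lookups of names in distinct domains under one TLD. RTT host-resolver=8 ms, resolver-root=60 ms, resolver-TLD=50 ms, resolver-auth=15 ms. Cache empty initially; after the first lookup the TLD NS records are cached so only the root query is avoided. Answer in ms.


Lookup 1 (cold cache): local + root + TLD + auth = 8 + 60 + 50 + 15 = 133 ms
Lookups 2..2 (TLD NS cached -> skip root; new domain -> still ask TLD and auth): local + TLD + auth = 8 + 50 + 15 = 73 ms each
Remaining 1 lookups: 1 * 73 = 73 ms
Total = 133 + 73 = 206 ms

206


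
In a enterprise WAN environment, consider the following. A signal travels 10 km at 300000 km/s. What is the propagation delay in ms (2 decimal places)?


Given: distance = 10 km, speed = 300000 km/s
Delay = distance / speed = 10 / 300000 seconds
Delay in ms = 10 * 1000 / 300000
Delay = 0.0333 ms
Rounded to 2 dp = 0.03 ms

0.03


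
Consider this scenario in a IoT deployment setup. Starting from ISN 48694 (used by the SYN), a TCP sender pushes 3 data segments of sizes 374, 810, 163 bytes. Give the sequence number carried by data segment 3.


The SYN occupies sequence number ISN = 48694, so the first data byte is ISN + 1 = 48695.
SEQ of data segment i = (ISN + 1) + sum of payload sizes of segments 1..i-1.
Segment 1: SEQ = 48695, payload = 374 bytes
Segment 2: SEQ = 49069, payload = 810 bytes
Segment 3: SEQ = 49879, payload = 163 bytes
SEQ of segment 3 = 48695 + 374 + 810 = 49879

49879


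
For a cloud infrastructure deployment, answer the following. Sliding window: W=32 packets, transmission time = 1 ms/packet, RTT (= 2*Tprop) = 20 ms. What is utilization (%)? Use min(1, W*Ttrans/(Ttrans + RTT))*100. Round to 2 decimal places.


Given: W = 32, Ttrans = 1 ms, RTT = 20 ms (= 2 * Tprop, Tprop = 10 ms)
Cycle time = Ttrans + RTT = 1 + 20 = 21 ms (first packet sent until its ACK returns)
W * Ttrans = 32 * 1 = 32 ms of sending per cycle
W * Ttrans / (Ttrans + RTT) = 32 / 21 = 1.523810
U = min(1, 1.523810) = 1.000000
U% = 100.00%

100.00


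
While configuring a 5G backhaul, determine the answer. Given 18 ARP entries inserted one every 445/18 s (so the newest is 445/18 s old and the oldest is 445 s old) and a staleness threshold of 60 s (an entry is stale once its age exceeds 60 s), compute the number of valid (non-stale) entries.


Ages are k * 445/18 s for k = 1..18 (spacing = 24.7222 s).
Entry k is valid iff k * 445/18 <= 60 iff k <= 18 * 60 / 445 = 2.4270
n_valid = floor(2.4270) = 2
(n_stale = 18 - 2 = 16)

2


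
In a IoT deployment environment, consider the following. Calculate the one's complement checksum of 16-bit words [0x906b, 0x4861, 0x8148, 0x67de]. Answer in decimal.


Given words: [0x906b, 0x4861, 0x8148, 0x67de]
Step 1: Sum all words
Raw sum = 36971 + 18529 + 33096 + 26590 = 115186
Step 2: Fold carry: (49650 + 1) = 49651
One's complement = ~49651 & 0xFFFF = 15884

15884


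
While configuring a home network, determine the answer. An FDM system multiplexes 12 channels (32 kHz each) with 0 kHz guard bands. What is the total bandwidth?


Given: 12 channels, 32 kHz each, guard = 0 kHz
Channel bandwidth = 12 * 32 = 384 kHz
Guard bands = 11 gaps * 0 kHz = 0 kHz
Total = 384 + 0 = 384 kHz

384


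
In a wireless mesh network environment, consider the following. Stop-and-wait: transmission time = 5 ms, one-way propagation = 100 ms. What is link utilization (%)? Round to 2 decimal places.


Given: Ttrans = 5 ms, Tprop = 100 ms
RTT = 2 * Tprop = 2 * 100 = 200 ms
U = Ttrans / (Ttrans + RTT)
U = 5 / (5 + 200)
U = 5 / 205 = 0.02439
U% = 2.44%

2.44


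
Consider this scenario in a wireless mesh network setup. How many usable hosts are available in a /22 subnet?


Given: subnet mask /22
Host bits = 32 - 22 = 10
Total addresses = 2^10 = 1024
Usable hosts = 1024 - 2 (network + broadcast) = 1022

1022


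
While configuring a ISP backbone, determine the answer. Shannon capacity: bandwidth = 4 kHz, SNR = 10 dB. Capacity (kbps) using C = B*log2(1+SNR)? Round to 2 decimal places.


Given: B = 4 kHz, SNR = 10 dB
SNR linear = 10^(10/10) = 10
1 + SNR = 11
log2(11) = 3.4594316186
C = 4 * 1000 * 3.4594316186 = 13837.7265 bps
C = 13.837726 kbps -> 13.84 kbps (2 dp)

13.84


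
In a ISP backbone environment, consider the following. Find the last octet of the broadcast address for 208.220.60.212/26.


Given: IP = 208.220.60.212, prefix = /26
Host bits = 32 - 26 = 6
Network last octet = 212 AND mask = 192
Host part size = 2^6 - 1 = 63
Broadcast last octet = 192 OR 63 = 255

255


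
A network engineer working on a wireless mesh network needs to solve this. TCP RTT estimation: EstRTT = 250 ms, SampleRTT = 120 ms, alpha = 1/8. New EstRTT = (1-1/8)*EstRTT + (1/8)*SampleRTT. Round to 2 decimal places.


Given: EstRTT = 250 ms, SampleRTT = 120 ms, alpha = 1/8
New EstRTT = (1 - alpha) * EstRTT + alpha * SampleRTT
(7/8) * 250 = 218.75
(1/8) * 120 = 15
New EstRTT = 218.75 + 15 = 233.75 ms -> 233.75 ms (2 dp)

233.75


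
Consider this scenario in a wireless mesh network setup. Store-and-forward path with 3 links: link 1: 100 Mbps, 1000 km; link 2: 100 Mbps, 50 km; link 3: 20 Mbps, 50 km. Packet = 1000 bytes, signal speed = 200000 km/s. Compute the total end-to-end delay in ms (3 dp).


Packet = 1000 bytes = 8000 bits. Store-and-forward: sum (t_trans + t_prop) per link.
Link 1: t_trans = 8000/(100*10^6) s = 0.0800 ms; t_prop = 1000/200000 s = 5.0000 ms; subtotal = 5.0800 ms
Link 2: t_trans = 8000/(100*10^6) s = 0.0800 ms; t_prop = 50/200000 s = 0.2500 ms; subtotal = 0.3300 ms
Link 3: t_trans = 8000/(20*10^6) s = 0.4000 ms; t_prop = 50/200000 s = 0.2500 ms; subtotal = 0.6500 ms
End-to-end = 5.0800 + 0.3300 + 0.6500 = 6.0600 ms -> 6.060 ms (3 dp)

6.060


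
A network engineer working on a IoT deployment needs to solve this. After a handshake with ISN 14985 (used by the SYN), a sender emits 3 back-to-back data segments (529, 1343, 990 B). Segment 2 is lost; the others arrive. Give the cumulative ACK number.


SYN uses sequence number 14985; first data byte = ISN + 1 = 14986.
Segment 1: SEQ = 14986, len = 529 B, covers [14986, 15514]
Segment 2: SEQ = 15515, len = 1343 B, covers [15515, 16857] [LOST]
Segment 3: SEQ = 16858, len = 990 B, covers [16858, 17847]
In-order data received: bytes [14986, 15514] (segments 1..1).
Segment 2 missing -> gap begins at byte 15515; later segments buffered out of order.
Cumulative ACK = next expected in-order byte = 14986 + 529 = 15515

15515


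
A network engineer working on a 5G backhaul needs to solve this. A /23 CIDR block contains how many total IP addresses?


Given: CIDR prefix /23
Host bits = 32 - 23 = 9
Total addresses = 2^9 = 512

512


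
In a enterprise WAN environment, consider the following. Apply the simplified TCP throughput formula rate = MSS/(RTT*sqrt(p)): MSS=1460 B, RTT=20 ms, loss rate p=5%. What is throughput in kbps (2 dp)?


Given: MSS = 1460 bytes, RTT = 20 ms, loss = 5%
RTT in seconds = 20 / 1000 = 0.02
Loss rate = 5% = 0.05
sqrt(loss) = sqrt(0.05) = 0.223606797750
Throughput (bytes/s) = 1460 / (0.02 * 0.223606797750) = 326465.9247
Throughput (kbps) = 326465.9247 * 8 / 1000 = 2611.727398 -> 2611.73 kbps (2 dp)

2611.73


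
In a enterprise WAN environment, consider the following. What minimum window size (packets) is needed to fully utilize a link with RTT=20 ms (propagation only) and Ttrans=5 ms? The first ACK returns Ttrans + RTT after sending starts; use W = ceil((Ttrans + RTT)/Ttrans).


Given: Ttrans = 5 ms, RTT = 20 ms (= 2 * Tprop, Tprop = 10 ms)
Time until first ACK returns = Ttrans + RTT = 5 + 20 = 25 ms
Need W * Ttrans >= Ttrans + RTT  ->  W >= (Ttrans + RTT) / Ttrans
(Ttrans + RTT) / Ttrans = 25 / 5 = 5
W_min = ceil(5) = 5

5


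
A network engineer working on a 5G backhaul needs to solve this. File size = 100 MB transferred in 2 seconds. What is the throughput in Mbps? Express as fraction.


Given: file = 100 MB, time = 2 s
File in Mb = 100 * 8 = 800 Mb
Throughput = 800 / 2 Mbps
Throughput = 400 Mbps

400


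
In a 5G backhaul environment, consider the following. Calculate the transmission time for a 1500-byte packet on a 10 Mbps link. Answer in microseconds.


Given: packet = 1500 bytes, bandwidth = 10 Mbps
Packet in bits = 1500 * 8 = 12000 bits
Bandwidth = 10 * 10^6 = 10000000 bps
Time = 12000 / 10000000 seconds
Time in us = 12000 * 10^6 / 10000000 = 1200

1200


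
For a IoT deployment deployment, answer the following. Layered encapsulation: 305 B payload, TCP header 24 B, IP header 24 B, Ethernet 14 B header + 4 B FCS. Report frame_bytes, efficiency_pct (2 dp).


TCP segment = 305 + 24 = 329 B
IP packet = 329 + 24 = 353 B
Ethernet frame = 353 + 14 + 4 = 371 B
Efficiency = app / frame = 305 / 371 = 0.822102 = 82.2102% -> 82.21% (2 dp)

371, 82.21


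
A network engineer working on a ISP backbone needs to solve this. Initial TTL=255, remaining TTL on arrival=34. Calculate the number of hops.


Given: initial TTL = 255, received TTL = 34
Hops = initial TTL - received TTL
Hops = 255 - 34 = 221

221


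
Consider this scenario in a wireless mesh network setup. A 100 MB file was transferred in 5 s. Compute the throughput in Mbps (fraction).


Given: file = 100 MB, time = 5 s
File in Mb = 100 * 8 = 800 Mb
Throughput = 800 / 5 Mbps
Throughput = 160 Mbps

160
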